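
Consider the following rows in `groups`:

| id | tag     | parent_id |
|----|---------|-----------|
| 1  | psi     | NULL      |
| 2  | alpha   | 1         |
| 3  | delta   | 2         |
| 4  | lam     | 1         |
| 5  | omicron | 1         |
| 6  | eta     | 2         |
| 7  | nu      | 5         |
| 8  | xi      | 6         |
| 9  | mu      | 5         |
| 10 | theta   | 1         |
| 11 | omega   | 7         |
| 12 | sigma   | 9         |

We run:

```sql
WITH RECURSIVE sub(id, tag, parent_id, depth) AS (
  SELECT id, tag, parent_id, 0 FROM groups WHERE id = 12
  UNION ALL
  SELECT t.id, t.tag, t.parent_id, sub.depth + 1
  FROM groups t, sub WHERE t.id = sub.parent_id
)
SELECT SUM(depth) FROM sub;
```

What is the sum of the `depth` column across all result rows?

6

Base: id=12 (sigma), parent_id=9, depth 0.
Iteration 1: join on id=9 -> mu (id 9, parent_id=5, depth 1).
Iteration 2: join on id=5 -> omicron (id 5, parent_id=1, depth 2).
Iteration 3: join on id=1 -> psi (id 1, parent_id=NULL, depth 3).
Iteration 4: parent_id is NULL; no match; recursion stops.
SUM(depth) = 0 + 1 + 2 + 3 = 6.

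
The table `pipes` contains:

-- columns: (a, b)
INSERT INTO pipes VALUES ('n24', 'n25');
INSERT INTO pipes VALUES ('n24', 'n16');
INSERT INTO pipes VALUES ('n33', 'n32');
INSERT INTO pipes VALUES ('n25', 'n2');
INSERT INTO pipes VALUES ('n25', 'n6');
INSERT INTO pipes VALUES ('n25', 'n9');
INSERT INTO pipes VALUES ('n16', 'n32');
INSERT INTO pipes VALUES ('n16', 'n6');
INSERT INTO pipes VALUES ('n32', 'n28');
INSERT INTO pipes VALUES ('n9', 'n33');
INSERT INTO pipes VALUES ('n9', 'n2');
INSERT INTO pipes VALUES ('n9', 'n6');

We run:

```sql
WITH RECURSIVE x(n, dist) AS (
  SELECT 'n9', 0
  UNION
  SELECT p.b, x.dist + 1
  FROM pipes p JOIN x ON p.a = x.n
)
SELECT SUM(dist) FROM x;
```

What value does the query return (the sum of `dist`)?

8

Base: (n9, dist=0).
Iteration 1: edges from {n9} -> (n2, dist=1), (n33, dist=1), (n6, dist=1).
Iteration 2: edges from {n2,n33,n6} -> (n32, dist=2).
Iteration 3: edges from {n32} -> (n28, dist=3).
Iteration 4: no outgoing edges from {n28}; recursion stops.
SUM(dist) = 0 + 1 + 1 + 1 + 2 + 3 = 8.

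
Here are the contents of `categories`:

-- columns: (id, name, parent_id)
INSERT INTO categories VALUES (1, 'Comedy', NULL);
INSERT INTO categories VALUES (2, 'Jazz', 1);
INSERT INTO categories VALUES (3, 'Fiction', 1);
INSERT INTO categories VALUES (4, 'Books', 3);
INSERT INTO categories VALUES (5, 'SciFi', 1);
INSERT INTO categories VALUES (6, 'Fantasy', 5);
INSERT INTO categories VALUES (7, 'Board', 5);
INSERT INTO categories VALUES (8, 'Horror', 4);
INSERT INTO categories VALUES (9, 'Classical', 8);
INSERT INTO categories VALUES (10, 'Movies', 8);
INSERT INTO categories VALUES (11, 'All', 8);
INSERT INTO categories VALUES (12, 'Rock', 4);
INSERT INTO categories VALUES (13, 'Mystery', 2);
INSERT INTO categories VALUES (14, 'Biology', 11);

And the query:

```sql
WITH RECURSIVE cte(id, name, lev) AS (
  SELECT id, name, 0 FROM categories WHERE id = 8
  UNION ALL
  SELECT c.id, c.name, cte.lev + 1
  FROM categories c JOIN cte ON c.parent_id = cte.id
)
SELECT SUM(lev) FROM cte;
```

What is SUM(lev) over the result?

Base: id=8 (Horror) at lev 0.
Iteration 1: rows with parent_id in {8} -> Classical (id 9, lev 1), Movies (id 10, lev 1), All (id 11, lev 1).
Iteration 2: rows with parent_id in {9,10,11} -> Biology (id 14, lev 2).
Iteration 3: no rows with parent_id in {14}; recursion stops.
SUM(lev) = 0 + 1 + 1 + 1 + 2 = 5.

5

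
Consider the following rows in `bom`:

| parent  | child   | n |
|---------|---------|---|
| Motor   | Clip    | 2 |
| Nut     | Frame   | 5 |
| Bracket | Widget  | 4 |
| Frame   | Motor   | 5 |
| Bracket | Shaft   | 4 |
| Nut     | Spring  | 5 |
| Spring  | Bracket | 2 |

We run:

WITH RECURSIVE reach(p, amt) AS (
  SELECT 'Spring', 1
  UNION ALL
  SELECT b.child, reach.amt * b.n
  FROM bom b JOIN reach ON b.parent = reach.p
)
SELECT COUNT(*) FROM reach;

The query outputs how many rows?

4

Base: (Spring, amt=1).
Iteration 1: components of {Spring} -> Bracket = 1*2 = 2.
Iteration 2: components of {Bracket} -> Shaft = 2*4 = 8, Widget = 2*4 = 8.
Iteration 3: no further components; recursion stops.
Total rows emitted: 4.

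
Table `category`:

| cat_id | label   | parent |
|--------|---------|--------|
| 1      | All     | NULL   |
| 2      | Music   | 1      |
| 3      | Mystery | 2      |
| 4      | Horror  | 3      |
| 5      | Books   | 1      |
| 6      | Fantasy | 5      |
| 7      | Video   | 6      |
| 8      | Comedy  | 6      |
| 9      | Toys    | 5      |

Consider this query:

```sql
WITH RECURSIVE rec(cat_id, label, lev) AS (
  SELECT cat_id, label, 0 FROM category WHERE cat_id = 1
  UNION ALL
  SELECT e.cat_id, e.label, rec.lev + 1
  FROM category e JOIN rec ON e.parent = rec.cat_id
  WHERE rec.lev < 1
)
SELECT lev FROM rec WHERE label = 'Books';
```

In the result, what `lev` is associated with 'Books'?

Base: cat_id=1 (All) at lev 0.
Iteration 1: rows with parent in {1} -> Music (id 2, lev 1), Books (id 5, lev 1).
Iteration 2: lev < 1 fails for all current rows; recursion stops.

1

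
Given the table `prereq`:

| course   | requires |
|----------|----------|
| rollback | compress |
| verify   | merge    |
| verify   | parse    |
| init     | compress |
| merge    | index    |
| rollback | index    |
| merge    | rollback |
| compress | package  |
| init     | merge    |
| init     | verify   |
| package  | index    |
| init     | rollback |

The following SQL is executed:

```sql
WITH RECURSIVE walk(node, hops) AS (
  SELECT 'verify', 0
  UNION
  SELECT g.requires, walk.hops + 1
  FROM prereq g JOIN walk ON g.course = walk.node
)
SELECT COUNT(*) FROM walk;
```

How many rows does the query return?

Base: (verify, hops=0).
Iteration 1: edges from {verify} -> (merge, hops=1), (parse, hops=1).
Iteration 2: edges from {merge,parse} -> (index, hops=2), (rollback, hops=2).
Iteration 3: edges from {index,rollback} -> (compress, hops=3), (index, hops=3).
Iteration 4: edges from {compress,index} -> (package, hops=4).
Iteration 5: edges from {package} -> (index, hops=5).
Iteration 6: no outgoing edges from {index}; recursion stops.
Total rows emitted: 9.

9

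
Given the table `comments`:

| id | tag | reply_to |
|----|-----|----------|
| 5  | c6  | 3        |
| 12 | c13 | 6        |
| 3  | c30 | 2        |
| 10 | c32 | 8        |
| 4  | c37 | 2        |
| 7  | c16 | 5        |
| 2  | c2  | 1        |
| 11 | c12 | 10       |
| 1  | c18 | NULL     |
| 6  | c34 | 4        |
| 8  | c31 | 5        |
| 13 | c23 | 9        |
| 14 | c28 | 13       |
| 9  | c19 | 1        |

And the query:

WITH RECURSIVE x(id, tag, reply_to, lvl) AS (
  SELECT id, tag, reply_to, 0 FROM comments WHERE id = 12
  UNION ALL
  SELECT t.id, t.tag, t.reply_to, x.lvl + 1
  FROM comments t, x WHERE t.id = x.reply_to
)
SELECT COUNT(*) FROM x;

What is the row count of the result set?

5

Base: id=12 (c13), reply_to=6, lvl 0.
Iteration 1: join on id=6 -> c34 (id 6, reply_to=4, lvl 1).
Iteration 2: join on id=4 -> c37 (id 4, reply_to=2, lvl 2).
Iteration 3: join on id=2 -> c2 (id 2, reply_to=1, lvl 3).
Iteration 4: join on id=1 -> c18 (id 1, reply_to=NULL, lvl 4).
Iteration 5: reply_to is NULL; no match; recursion stops.
Total rows emitted: 5.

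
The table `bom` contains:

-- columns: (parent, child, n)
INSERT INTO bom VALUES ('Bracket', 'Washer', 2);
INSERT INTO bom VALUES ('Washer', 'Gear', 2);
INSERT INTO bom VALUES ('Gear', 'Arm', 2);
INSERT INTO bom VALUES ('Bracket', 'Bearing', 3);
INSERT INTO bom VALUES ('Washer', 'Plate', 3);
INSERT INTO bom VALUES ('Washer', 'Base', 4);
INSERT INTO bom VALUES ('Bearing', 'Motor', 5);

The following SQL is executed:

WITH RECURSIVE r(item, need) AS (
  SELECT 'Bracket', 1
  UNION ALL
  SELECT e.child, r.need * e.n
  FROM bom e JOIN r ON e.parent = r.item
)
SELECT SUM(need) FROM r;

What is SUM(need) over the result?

Base: (Bracket, need=1).
Iteration 1: components of {Bracket} -> Bearing = 1*3 = 3, Washer = 1*2 = 2.
Iteration 2: components of {Bearing,Washer} -> Base = 2*4 = 8, Gear = 2*2 = 4, Motor = 3*5 = 15, Plate = 2*3 = 6.
Iteration 3: components of {Base,Gear,Motor,Plate} -> Arm = 4*2 = 8.
Iteration 4: no further components; recursion stops.
SUM(need) = 1 + 2 + 3 + 4 + 6 + 8 + 15 + 8 = 47.

47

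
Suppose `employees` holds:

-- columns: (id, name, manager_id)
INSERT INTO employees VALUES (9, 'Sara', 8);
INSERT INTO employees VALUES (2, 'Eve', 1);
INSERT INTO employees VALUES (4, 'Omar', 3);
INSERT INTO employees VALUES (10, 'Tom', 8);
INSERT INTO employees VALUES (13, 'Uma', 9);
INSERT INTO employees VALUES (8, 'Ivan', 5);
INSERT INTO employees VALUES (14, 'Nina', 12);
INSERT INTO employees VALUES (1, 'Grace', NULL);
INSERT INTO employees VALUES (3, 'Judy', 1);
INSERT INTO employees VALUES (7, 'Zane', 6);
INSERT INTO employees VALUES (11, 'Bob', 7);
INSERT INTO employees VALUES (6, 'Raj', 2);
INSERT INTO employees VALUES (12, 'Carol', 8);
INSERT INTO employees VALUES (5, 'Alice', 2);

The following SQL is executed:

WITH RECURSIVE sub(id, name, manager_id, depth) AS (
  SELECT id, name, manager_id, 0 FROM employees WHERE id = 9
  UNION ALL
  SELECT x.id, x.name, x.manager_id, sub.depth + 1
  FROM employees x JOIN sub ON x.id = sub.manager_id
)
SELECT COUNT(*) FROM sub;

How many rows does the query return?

5

Base: id=9 (Sara), manager_id=8, depth 0.
Iteration 1: join on id=8 -> Ivan (id 8, manager_id=5, depth 1).
Iteration 2: join on id=5 -> Alice (id 5, manager_id=2, depth 2).
Iteration 3: join on id=2 -> Eve (id 2, manager_id=1, depth 3).
Iteration 4: join on id=1 -> Grace (id 1, manager_id=NULL, depth 4).
Iteration 5: manager_id is NULL; no match; recursion stops.
Total rows emitted: 5.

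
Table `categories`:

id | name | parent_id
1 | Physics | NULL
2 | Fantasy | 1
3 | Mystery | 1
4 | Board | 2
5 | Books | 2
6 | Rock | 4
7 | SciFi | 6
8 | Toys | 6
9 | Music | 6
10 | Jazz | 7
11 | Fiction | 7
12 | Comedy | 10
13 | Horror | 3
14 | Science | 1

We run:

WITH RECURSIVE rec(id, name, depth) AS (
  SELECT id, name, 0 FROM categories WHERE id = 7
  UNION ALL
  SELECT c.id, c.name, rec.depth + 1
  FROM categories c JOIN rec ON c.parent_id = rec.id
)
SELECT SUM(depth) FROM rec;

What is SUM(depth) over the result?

4

Base: id=7 (SciFi) at depth 0.
Iteration 1: rows with parent_id in {7} -> Jazz (id 10, depth 1), Fiction (id 11, depth 1).
Iteration 2: rows with parent_id in {10,11} -> Comedy (id 12, depth 2).
Iteration 3: no rows with parent_id in {12}; recursion stops.
SUM(depth) = 0 + 1 + 1 + 2 = 4.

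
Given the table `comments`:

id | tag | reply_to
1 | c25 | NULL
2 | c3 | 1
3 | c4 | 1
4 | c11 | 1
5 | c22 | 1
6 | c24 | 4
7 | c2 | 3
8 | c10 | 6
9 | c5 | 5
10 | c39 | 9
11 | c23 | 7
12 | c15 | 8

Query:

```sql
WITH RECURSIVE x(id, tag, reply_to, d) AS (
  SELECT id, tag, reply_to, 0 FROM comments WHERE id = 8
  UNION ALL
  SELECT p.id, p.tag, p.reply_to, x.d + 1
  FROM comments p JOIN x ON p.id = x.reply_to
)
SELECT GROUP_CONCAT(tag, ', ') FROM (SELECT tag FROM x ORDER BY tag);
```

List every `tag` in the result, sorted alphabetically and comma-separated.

c10, c11, c24, c25

Base: id=8 (c10), reply_to=6, d 0.
Iteration 1: join on id=6 -> c24 (id 6, reply_to=4, d 1).
Iteration 2: join on id=4 -> c11 (id 4, reply_to=1, d 2).
Iteration 3: join on id=1 -> c25 (id 1, reply_to=NULL, d 3).
Iteration 4: reply_to is NULL; no match; recursion stops.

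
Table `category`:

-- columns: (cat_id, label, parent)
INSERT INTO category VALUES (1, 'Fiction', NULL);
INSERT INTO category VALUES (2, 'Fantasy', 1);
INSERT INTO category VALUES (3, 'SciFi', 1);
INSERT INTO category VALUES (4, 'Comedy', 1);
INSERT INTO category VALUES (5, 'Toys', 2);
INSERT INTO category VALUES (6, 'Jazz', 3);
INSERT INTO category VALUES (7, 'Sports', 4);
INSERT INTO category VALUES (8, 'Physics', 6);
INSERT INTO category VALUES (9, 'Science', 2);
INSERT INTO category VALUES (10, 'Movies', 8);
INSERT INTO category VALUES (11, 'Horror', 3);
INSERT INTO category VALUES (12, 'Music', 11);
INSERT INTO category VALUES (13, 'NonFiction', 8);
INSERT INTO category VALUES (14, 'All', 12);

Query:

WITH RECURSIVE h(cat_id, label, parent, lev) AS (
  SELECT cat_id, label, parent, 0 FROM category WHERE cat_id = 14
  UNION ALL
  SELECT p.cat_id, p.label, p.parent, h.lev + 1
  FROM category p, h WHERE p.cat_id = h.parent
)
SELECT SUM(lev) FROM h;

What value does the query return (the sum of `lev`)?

Base: cat_id=14 (All), parent=12, lev 0.
Iteration 1: join on cat_id=12 -> Music (id 12, parent=11, lev 1).
Iteration 2: join on cat_id=11 -> Horror (id 11, parent=3, lev 2).
Iteration 3: join on cat_id=3 -> SciFi (id 3, parent=1, lev 3).
Iteration 4: join on cat_id=1 -> Fiction (id 1, parent=NULL, lev 4).
Iteration 5: parent is NULL; no match; recursion stops.
SUM(lev) = 0 + 1 + 2 + 3 + 4 = 10.

10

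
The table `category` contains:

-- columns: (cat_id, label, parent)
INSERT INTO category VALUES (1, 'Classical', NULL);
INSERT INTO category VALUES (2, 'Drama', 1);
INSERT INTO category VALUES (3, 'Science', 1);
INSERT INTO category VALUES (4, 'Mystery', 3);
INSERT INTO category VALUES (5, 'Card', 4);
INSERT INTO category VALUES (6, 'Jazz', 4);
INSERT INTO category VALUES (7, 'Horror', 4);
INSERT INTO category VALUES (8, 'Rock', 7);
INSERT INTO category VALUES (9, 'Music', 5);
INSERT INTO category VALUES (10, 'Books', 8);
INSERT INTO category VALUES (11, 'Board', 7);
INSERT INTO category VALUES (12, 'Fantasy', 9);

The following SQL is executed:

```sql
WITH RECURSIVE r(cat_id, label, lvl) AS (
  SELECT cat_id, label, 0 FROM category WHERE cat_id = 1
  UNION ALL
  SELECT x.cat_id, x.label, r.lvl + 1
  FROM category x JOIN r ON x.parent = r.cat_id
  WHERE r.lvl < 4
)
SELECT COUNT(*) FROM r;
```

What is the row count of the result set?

Base: cat_id=1 (Classical) at lvl 0.
Iteration 1: rows with parent in {1} -> Drama (id 2, lvl 1), Science (id 3, lvl 1).
Iteration 2: rows with parent in {2,3} -> Mystery (id 4, lvl 2).
Iteration 3: rows with parent in {4} -> Card (id 5, lvl 3), Jazz (id 6, lvl 3), Horror (id 7, lvl 3).
Iteration 4: rows with parent in {5,6,7} -> Rock (id 8, lvl 4), Music (id 9, lvl 4), Board (id 11, lvl 4).
Iteration 5: lvl < 4 fails for all current rows; recursion stops.
Total rows emitted: 10.

10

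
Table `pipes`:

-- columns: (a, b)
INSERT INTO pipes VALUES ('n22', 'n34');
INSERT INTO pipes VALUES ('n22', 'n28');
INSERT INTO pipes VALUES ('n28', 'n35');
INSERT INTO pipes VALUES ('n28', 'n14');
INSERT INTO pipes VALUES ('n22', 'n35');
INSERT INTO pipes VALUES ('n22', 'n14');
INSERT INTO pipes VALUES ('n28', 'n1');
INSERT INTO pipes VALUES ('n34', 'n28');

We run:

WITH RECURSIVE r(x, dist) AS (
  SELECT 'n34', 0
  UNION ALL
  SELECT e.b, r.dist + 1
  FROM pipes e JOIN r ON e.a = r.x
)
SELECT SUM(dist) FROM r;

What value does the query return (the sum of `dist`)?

7

Base: (n34, dist=0).
Iteration 1: edges from {n34} -> (n28, dist=1).
Iteration 2: edges from {n28} -> (n1, dist=2), (n14, dist=2), (n35, dist=2).
Iteration 3: no outgoing edges from {n1,n14,n35}; recursion stops.
SUM(dist) = 0 + 1 + 2 + 2 + 2 = 7.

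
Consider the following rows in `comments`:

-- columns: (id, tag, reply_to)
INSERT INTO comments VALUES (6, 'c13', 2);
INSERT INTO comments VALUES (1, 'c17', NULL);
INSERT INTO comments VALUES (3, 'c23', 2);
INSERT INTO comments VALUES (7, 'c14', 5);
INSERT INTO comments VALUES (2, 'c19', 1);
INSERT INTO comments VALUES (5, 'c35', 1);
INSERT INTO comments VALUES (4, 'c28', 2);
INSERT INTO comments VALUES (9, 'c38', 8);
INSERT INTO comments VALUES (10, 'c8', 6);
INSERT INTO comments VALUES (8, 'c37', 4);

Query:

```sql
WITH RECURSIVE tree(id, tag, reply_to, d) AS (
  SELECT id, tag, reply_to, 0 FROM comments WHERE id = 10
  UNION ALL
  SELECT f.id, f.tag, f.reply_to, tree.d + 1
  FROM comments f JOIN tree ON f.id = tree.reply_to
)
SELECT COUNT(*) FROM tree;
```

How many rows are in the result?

Base: id=10 (c8), reply_to=6, d 0.
Iteration 1: join on id=6 -> c13 (id 6, reply_to=2, d 1).
Iteration 2: join on id=2 -> c19 (id 2, reply_to=1, d 2).
Iteration 3: join on id=1 -> c17 (id 1, reply_to=NULL, d 3).
Iteration 4: reply_to is NULL; no match; recursion stops.
Total rows emitted: 4.

4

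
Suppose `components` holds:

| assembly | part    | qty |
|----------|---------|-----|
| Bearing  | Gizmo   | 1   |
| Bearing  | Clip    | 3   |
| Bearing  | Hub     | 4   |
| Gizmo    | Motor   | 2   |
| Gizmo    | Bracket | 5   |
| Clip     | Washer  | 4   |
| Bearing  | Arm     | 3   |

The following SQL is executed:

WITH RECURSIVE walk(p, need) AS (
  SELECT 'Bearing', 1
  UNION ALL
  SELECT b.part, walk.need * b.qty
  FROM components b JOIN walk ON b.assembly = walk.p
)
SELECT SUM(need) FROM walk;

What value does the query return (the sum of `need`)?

Base: (Bearing, need=1).
Iteration 1: components of {Bearing} -> Arm = 1*3 = 3, Clip = 1*3 = 3, Gizmo = 1*1 = 1, Hub = 1*4 = 4.
Iteration 2: components of {Arm,Clip,Gizmo,Hub} -> Bracket = 1*5 = 5, Motor = 1*2 = 2, Washer = 3*4 = 12.
Iteration 3: no further components; recursion stops.
SUM(need) = 1 + 1 + 3 + 4 + 3 + 2 + 5 + 12 = 31.

31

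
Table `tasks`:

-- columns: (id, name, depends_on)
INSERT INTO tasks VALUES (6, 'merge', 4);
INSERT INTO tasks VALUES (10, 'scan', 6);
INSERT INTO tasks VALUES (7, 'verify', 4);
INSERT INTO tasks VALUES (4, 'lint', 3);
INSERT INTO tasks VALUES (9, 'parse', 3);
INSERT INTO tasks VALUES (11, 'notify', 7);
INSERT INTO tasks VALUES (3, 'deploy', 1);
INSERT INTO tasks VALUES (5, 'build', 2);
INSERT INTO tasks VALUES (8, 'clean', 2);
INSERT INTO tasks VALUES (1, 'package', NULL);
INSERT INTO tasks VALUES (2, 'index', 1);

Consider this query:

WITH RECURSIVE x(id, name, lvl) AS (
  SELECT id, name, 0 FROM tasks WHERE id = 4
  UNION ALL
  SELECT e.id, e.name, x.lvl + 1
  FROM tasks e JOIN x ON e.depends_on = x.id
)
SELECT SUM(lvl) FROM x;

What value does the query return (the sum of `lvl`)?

Base: id=4 (lint) at lvl 0.
Iteration 1: rows with depends_on in {4} -> merge (id 6, lvl 1), verify (id 7, lvl 1).
Iteration 2: rows with depends_on in {6,7} -> scan (id 10, lvl 2), notify (id 11, lvl 2).
Iteration 3: no rows with depends_on in {10,11}; recursion stops.
SUM(lvl) = 0 + 1 + 1 + 2 + 2 = 6.

6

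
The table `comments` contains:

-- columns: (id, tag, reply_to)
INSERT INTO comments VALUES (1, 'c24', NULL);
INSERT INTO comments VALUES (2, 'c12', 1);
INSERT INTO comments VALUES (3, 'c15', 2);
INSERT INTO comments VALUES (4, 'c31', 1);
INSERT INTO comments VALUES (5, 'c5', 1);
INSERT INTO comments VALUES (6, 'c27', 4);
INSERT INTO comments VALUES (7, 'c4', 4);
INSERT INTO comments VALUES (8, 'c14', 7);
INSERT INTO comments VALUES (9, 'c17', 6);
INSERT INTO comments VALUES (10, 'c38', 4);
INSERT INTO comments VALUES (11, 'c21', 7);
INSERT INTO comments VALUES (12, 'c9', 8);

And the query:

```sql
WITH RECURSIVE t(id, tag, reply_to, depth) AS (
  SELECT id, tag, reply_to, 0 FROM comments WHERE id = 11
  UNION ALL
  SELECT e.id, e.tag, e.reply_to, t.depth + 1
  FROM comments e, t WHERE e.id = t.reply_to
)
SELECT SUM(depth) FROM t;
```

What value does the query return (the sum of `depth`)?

6

Base: id=11 (c21), reply_to=7, depth 0.
Iteration 1: join on id=7 -> c4 (id 7, reply_to=4, depth 1).
Iteration 2: join on id=4 -> c31 (id 4, reply_to=1, depth 2).
Iteration 3: join on id=1 -> c24 (id 1, reply_to=NULL, depth 3).
Iteration 4: reply_to is NULL; no match; recursion stops.
SUM(depth) = 0 + 1 + 2 + 3 = 6.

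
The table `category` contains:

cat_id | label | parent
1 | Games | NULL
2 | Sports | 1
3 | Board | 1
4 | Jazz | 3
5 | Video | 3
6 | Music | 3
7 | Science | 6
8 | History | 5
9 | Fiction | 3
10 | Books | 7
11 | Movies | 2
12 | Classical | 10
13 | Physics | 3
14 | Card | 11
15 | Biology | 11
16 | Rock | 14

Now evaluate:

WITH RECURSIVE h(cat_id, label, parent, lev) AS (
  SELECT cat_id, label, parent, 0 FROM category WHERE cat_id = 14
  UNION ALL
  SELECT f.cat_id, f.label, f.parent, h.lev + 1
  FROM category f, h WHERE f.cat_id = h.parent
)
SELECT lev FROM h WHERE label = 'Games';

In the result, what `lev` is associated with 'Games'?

Base: cat_id=14 (Card), parent=11, lev 0.
Iteration 1: join on cat_id=11 -> Movies (id 11, parent=2, lev 1).
Iteration 2: join on cat_id=2 -> Sports (id 2, parent=1, lev 2).
Iteration 3: join on cat_id=1 -> Games (id 1, parent=NULL, lev 3).
Iteration 4: parent is NULL; no match; recursion stops.

3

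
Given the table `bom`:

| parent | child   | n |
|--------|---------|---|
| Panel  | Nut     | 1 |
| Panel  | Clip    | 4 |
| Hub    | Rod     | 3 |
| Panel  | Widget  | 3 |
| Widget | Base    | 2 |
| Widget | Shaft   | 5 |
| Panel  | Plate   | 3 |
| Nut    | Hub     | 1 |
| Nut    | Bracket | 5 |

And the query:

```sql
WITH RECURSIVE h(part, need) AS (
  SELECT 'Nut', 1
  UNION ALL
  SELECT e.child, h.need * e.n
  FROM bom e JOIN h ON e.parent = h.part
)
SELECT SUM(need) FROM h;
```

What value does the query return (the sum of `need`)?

Base: (Nut, need=1).
Iteration 1: components of {Nut} -> Bracket = 1*5 = 5, Hub = 1*1 = 1.
Iteration 2: components of {Bracket,Hub} -> Rod = 1*3 = 3.
Iteration 3: no further components; recursion stops.
SUM(need) = 1 + 5 + 1 + 3 = 10.

10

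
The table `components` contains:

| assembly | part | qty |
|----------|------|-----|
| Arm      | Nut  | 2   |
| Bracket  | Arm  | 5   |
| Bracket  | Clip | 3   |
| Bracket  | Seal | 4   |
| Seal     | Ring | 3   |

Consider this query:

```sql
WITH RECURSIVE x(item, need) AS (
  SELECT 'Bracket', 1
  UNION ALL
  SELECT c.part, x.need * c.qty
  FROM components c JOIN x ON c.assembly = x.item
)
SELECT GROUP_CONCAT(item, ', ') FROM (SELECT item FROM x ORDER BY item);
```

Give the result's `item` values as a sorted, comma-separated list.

Arm, Bracket, Clip, Nut, Ring, Seal

Base: (Bracket, need=1).
Iteration 1: components of {Bracket} -> Arm = 1*5 = 5, Clip = 1*3 = 3, Seal = 1*4 = 4.
Iteration 2: components of {Arm,Clip,Seal} -> Nut = 5*2 = 10, Ring = 4*3 = 12.
Iteration 3: no further components; recursion stops.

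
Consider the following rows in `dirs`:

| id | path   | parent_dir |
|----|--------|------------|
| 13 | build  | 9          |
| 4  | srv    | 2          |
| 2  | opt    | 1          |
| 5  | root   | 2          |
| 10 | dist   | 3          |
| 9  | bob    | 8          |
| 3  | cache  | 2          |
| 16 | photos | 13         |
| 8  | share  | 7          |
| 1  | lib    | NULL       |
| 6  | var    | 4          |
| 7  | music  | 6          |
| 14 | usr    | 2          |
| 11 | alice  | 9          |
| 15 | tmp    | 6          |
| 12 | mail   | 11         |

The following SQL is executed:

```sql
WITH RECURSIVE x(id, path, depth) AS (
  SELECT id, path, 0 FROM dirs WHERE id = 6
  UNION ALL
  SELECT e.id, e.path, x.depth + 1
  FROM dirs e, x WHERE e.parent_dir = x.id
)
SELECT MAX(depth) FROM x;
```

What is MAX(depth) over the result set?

5

Base: id=6 (var) at depth 0.
Iteration 1: rows with parent_dir in {6} -> music (id 7, depth 1), tmp (id 15, depth 1).
Iteration 2: rows with parent_dir in {7,15} -> share (id 8, depth 2).
Iteration 3: rows with parent_dir in {8} -> bob (id 9, depth 3).
Iteration 4: rows with parent_dir in {9} -> alice (id 11, depth 4), build (id 13, depth 4).
Iteration 5: rows with parent_dir in {11,13} -> mail (id 12, depth 5), photos (id 16, depth 5).
Iteration 6: no rows with parent_dir in {12,16}; recursion stops.
depth values: 0, 1, 1, 2, 3, 4, 4, 5, 5; the maximum is 5.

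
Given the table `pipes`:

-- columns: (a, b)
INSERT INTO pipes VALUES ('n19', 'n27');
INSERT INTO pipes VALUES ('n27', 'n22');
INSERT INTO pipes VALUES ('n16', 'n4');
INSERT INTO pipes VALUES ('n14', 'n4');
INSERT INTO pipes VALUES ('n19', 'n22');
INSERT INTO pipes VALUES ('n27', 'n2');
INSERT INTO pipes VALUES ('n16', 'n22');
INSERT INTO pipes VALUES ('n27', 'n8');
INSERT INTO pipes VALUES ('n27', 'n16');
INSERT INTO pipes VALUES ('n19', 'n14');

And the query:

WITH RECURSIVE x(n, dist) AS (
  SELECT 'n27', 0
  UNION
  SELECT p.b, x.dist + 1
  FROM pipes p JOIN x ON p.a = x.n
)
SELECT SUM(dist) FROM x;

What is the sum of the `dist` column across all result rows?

8

Base: (n27, dist=0).
Iteration 1: edges from {n27} -> (n16, dist=1), (n2, dist=1), (n22, dist=1), (n8, dist=1).
Iteration 2: edges from {n16,n2,n22,n8} -> (n22, dist=2), (n4, dist=2).
Iteration 3: no outgoing edges from {n22,n4}; recursion stops.
SUM(dist) = 0 + 1 + 1 + 1 + 1 + 2 + 2 = 8.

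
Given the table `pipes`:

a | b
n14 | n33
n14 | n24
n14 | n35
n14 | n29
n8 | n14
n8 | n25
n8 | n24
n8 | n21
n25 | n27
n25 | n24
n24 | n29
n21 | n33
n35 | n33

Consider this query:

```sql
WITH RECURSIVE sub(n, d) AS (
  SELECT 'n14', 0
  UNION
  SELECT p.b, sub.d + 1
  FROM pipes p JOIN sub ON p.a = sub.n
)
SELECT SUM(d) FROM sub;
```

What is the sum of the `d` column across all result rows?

Base: (n14, d=0).
Iteration 1: edges from {n14} -> (n24, d=1), (n29, d=1), (n33, d=1), (n35, d=1).
Iteration 2: edges from {n24,n29,n33,n35} -> (n29, d=2), (n33, d=2).
Iteration 3: no outgoing edges from {n29,n33}; recursion stops.
SUM(d) = 0 + 1 + 1 + 1 + 1 + 2 + 2 = 8.

8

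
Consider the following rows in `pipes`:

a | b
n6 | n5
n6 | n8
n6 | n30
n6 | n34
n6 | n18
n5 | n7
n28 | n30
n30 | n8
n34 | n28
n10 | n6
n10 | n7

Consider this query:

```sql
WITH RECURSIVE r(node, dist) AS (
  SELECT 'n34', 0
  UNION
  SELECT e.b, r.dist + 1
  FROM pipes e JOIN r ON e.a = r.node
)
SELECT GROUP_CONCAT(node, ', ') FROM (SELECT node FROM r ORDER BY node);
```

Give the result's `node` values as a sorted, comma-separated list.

n28, n30, n34, n8

Base: (n34, dist=0).
Iteration 1: edges from {n34} -> (n28, dist=1).
Iteration 2: edges from {n28} -> (n30, dist=2).
Iteration 3: edges from {n30} -> (n8, dist=3).
Iteration 4: no outgoing edges from {n8}; recursion stops.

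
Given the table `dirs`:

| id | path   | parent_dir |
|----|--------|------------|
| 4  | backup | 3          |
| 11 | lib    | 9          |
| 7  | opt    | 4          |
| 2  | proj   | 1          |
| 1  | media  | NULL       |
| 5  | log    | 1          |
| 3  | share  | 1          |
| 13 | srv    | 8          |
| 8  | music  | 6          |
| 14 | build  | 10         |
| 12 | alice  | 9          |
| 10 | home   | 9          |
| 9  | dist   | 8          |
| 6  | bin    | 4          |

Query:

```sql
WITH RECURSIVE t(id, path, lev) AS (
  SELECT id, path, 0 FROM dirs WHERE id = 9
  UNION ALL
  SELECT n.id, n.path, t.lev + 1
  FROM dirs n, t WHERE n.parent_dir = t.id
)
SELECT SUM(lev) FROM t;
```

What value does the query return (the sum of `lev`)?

Base: id=9 (dist) at lev 0.
Iteration 1: rows with parent_dir in {9} -> home (id 10, lev 1), lib (id 11, lev 1), alice (id 12, lev 1).
Iteration 2: rows with parent_dir in {10,11,12} -> build (id 14, lev 2).
Iteration 3: no rows with parent_dir in {14}; recursion stops.
SUM(lev) = 0 + 1 + 1 + 1 + 2 = 5.

5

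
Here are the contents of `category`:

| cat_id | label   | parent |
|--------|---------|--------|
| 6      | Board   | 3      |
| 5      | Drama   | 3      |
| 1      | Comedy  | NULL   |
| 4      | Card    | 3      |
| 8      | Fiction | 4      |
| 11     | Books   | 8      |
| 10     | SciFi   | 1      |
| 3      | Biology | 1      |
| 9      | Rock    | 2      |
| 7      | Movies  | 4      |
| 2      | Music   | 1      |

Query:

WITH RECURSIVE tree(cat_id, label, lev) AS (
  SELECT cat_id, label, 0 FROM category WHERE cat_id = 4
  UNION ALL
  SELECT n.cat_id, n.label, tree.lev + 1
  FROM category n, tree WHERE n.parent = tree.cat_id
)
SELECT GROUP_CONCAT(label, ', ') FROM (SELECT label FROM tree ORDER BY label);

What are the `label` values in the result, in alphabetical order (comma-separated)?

Books, Card, Fiction, Movies

Base: cat_id=4 (Card) at lev 0.
Iteration 1: rows with parent in {4} -> Movies (id 7, lev 1), Fiction (id 8, lev 1).
Iteration 2: rows with parent in {7,8} -> Books (id 11, lev 2).
Iteration 3: no rows with parent in {11}; recursion stops.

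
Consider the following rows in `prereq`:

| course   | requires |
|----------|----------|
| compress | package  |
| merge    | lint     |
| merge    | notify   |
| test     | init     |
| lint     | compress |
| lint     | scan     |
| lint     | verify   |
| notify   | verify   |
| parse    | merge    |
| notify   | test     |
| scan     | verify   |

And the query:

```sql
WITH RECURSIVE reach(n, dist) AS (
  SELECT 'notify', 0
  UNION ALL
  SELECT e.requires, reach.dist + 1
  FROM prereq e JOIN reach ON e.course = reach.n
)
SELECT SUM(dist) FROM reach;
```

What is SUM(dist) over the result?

4

Base: (notify, dist=0).
Iteration 1: edges from {notify} -> (test, dist=1), (verify, dist=1).
Iteration 2: edges from {test,verify} -> (init, dist=2).
Iteration 3: no outgoing edges from {init}; recursion stops.
SUM(dist) = 0 + 1 + 1 + 2 = 4.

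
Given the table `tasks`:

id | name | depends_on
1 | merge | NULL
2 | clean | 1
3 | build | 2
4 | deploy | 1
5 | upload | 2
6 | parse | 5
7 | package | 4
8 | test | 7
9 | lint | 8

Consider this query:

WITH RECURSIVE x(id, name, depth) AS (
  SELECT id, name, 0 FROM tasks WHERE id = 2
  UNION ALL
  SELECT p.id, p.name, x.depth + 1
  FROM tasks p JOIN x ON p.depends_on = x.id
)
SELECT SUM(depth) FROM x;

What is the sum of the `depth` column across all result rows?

Base: id=2 (clean) at depth 0.
Iteration 1: rows with depends_on in {2} -> build (id 3, depth 1), upload (id 5, depth 1).
Iteration 2: rows with depends_on in {3,5} -> parse (id 6, depth 2).
Iteration 3: no rows with depends_on in {6}; recursion stops.
SUM(depth) = 0 + 1 + 1 + 2 = 4.

4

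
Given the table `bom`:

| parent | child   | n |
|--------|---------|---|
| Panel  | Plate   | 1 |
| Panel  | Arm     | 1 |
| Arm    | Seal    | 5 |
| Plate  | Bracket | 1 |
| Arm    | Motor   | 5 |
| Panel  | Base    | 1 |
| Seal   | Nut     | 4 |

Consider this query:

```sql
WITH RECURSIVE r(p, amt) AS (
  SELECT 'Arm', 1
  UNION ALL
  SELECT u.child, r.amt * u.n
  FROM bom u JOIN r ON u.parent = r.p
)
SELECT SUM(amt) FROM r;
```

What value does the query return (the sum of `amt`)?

Base: (Arm, amt=1).
Iteration 1: components of {Arm} -> Motor = 1*5 = 5, Seal = 1*5 = 5.
Iteration 2: components of {Motor,Seal} -> Nut = 5*4 = 20.
Iteration 3: no further components; recursion stops.
SUM(amt) = 1 + 5 + 5 + 20 = 31.

31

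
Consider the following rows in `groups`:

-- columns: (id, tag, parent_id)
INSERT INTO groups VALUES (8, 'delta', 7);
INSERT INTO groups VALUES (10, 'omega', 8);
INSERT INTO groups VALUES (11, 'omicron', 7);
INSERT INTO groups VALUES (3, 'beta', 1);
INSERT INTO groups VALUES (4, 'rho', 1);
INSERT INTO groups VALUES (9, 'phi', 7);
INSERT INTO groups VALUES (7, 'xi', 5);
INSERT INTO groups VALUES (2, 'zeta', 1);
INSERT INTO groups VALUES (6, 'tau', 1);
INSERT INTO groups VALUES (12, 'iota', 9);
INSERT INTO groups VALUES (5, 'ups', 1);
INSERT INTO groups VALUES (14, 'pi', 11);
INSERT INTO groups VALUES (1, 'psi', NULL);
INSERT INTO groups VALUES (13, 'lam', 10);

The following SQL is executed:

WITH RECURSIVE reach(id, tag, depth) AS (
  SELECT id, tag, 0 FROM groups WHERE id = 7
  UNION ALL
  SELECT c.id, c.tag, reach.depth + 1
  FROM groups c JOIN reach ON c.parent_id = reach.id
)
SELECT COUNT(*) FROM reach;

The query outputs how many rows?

Base: id=7 (xi) at depth 0.
Iteration 1: rows with parent_id in {7} -> delta (id 8, depth 1), phi (id 9, depth 1), omicron (id 11, depth 1).
Iteration 2: rows with parent_id in {8,9,11} -> omega (id 10, depth 2), iota (id 12, depth 2), pi (id 14, depth 2).
Iteration 3: rows with parent_id in {10,12,14} -> lam (id 13, depth 3).
Iteration 4: no rows with parent_id in {13}; recursion stops.
Total rows emitted: 8.

8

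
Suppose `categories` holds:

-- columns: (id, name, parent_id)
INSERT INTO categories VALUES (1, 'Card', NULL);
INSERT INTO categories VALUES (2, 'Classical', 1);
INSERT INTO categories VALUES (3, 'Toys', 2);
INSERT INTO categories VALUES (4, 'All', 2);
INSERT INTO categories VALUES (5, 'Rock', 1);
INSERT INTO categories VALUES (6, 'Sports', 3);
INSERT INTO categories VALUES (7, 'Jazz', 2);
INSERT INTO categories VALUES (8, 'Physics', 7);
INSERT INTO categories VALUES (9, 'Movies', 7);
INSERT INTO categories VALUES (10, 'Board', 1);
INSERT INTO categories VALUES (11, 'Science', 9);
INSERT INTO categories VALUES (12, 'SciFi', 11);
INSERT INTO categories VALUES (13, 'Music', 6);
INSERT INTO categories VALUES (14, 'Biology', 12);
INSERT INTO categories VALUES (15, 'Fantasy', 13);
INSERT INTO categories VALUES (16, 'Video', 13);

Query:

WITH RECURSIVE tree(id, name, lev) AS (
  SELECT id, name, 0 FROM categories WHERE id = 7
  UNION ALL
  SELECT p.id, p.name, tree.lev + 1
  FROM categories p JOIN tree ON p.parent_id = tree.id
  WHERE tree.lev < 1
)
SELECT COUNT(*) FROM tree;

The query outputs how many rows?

3

Base: id=7 (Jazz) at lev 0.
Iteration 1: rows with parent_id in {7} -> Physics (id 8, lev 1), Movies (id 9, lev 1).
Iteration 2: lev < 1 fails for all current rows; recursion stops.
Total rows emitted: 3.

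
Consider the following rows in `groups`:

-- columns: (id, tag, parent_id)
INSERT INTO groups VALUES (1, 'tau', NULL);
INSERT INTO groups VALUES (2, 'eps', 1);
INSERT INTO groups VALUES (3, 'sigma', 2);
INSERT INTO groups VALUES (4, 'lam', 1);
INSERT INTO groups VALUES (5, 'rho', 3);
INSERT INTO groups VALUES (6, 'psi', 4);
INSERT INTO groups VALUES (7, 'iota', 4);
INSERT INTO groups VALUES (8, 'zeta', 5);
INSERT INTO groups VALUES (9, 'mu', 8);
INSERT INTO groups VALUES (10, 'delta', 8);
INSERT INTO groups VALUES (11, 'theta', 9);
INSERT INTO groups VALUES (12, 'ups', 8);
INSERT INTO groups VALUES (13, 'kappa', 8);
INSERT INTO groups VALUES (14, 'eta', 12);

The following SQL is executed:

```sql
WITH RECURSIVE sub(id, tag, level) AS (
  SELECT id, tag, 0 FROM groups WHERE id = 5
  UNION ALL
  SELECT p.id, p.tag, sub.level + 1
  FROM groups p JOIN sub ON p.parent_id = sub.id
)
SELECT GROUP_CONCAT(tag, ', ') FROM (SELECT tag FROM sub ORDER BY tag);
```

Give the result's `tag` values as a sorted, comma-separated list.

Base: id=5 (rho) at level 0.
Iteration 1: rows with parent_id in {5} -> zeta (id 8, level 1).
Iteration 2: rows with parent_id in {8} -> mu (id 9, level 2), delta (id 10, level 2), ups (id 12, level 2), kappa (id 13, level 2).
Iteration 3: rows with parent_id in {9,10,12,13} -> theta (id 11, level 3), eta (id 14, level 3).
Iteration 4: no rows with parent_id in {11,14}; recursion stops.

delta, eta, kappa, mu, rho, theta, ups, zeta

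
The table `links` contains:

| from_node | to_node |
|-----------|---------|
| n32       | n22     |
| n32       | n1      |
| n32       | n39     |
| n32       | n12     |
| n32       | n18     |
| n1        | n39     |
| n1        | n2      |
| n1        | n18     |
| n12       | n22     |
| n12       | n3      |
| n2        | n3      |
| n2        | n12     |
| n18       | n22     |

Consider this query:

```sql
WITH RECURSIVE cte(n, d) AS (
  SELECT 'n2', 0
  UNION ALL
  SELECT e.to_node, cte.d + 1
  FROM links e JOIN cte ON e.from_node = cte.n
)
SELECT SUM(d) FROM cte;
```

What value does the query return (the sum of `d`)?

Base: (n2, d=0).
Iteration 1: edges from {n2} -> (n12, d=1), (n3, d=1).
Iteration 2: edges from {n12,n3} -> (n22, d=2), (n3, d=2).
Iteration 3: no outgoing edges from {n22,n3}; recursion stops.
SUM(d) = 0 + 1 + 1 + 2 + 2 = 6.

6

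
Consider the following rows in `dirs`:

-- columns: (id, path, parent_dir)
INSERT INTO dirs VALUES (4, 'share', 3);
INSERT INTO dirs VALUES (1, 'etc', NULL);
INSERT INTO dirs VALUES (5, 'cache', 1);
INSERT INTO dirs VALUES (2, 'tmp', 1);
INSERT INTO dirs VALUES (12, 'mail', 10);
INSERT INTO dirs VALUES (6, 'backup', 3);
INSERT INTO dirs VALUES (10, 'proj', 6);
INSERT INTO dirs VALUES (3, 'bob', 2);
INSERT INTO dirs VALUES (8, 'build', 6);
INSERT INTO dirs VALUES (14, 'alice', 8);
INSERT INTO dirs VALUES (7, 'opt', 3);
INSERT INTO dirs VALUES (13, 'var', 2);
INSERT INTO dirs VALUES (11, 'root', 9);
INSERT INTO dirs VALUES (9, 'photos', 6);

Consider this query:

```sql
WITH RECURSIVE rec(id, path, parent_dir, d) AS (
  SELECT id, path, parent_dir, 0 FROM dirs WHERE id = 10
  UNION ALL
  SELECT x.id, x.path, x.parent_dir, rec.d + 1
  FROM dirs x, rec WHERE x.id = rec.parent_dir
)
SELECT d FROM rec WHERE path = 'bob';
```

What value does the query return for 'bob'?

Base: id=10 (proj), parent_dir=6, d 0.
Iteration 1: join on id=6 -> backup (id 6, parent_dir=3, d 1).
Iteration 2: join on id=3 -> bob (id 3, parent_dir=2, d 2).
Iteration 3: join on id=2 -> tmp (id 2, parent_dir=1, d 3).
Iteration 4: join on id=1 -> etc (id 1, parent_dir=NULL, d 4).
Iteration 5: parent_dir is NULL; no match; recursion stops.

2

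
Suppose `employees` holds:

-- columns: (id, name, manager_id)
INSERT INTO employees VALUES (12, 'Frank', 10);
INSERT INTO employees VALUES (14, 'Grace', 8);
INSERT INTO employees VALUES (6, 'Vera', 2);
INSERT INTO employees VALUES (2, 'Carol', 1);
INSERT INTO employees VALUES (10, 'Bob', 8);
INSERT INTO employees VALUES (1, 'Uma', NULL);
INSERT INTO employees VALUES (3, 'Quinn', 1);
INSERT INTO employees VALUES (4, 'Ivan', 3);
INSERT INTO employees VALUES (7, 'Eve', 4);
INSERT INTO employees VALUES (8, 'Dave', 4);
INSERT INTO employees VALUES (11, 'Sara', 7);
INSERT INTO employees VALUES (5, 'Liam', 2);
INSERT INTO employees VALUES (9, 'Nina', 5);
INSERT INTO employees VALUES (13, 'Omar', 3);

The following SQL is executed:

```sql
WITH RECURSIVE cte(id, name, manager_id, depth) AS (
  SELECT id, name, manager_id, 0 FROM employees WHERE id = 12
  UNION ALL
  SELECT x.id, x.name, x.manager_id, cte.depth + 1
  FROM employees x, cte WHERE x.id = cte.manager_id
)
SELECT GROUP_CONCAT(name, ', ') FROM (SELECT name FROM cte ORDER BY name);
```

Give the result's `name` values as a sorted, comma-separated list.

Base: id=12 (Frank), manager_id=10, depth 0.
Iteration 1: join on id=10 -> Bob (id 10, manager_id=8, depth 1).
Iteration 2: join on id=8 -> Dave (id 8, manager_id=4, depth 2).
Iteration 3: join on id=4 -> Ivan (id 4, manager_id=3, depth 3).
Iteration 4: join on id=3 -> Quinn (id 3, manager_id=1, depth 4).
Iteration 5: join on id=1 -> Uma (id 1, manager_id=NULL, depth 5).
Iteration 6: manager_id is NULL; no match; recursion stops.

Bob, Dave, Frank, Ivan, Quinn, Uma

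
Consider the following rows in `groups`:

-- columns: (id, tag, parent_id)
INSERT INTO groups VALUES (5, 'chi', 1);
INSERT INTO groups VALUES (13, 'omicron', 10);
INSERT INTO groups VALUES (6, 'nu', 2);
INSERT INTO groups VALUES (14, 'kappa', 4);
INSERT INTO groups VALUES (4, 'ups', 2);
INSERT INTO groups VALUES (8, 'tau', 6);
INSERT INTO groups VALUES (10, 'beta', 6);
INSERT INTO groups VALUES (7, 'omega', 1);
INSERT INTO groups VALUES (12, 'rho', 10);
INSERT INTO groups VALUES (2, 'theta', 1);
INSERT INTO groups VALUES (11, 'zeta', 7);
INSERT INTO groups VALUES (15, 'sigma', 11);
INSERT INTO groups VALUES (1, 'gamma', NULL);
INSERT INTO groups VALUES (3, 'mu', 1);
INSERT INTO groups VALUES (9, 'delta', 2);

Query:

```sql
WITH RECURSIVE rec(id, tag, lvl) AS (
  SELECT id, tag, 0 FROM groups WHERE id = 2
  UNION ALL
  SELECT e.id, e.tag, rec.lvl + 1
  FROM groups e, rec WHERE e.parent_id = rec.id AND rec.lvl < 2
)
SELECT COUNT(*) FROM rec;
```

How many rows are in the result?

7

Base: id=2 (theta) at lvl 0.
Iteration 1: rows with parent_id in {2} -> ups (id 4, lvl 1), nu (id 6, lvl 1), delta (id 9, lvl 1).
Iteration 2: rows with parent_id in {4,6,9} -> tau (id 8, lvl 2), beta (id 10, lvl 2), kappa (id 14, lvl 2).
Iteration 3: lvl < 2 fails for all current rows; recursion stops.
Total rows emitted: 7.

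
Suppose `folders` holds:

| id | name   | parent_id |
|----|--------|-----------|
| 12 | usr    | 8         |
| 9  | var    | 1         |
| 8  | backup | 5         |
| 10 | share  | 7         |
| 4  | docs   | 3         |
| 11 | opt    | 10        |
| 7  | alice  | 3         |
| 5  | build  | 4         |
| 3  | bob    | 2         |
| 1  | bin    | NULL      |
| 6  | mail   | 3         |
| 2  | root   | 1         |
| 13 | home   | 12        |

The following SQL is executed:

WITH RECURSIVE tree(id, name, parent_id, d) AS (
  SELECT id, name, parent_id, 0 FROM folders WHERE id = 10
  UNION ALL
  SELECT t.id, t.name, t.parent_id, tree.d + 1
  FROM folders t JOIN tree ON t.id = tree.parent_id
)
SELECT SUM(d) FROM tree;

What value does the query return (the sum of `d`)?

10

Base: id=10 (share), parent_id=7, d 0.
Iteration 1: join on id=7 -> alice (id 7, parent_id=3, d 1).
Iteration 2: join on id=3 -> bob (id 3, parent_id=2, d 2).
Iteration 3: join on id=2 -> root (id 2, parent_id=1, d 3).
Iteration 4: join on id=1 -> bin (id 1, parent_id=NULL, d 4).
Iteration 5: parent_id is NULL; no match; recursion stops.
SUM(d) = 0 + 1 + 2 + 3 + 4 = 10.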